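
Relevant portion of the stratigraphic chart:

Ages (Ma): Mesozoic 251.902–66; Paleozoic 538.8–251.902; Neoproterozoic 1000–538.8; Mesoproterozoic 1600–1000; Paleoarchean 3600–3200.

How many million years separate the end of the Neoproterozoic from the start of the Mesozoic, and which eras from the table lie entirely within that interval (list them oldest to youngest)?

End of Neoproterozoic = 538.8 Ma; start of Mesozoic = 251.902 Ma.
Gap = 538.8 − 251.902 = 286.898 Myr.
Eras wholly inside 538.8–251.902 Ma: Paleozoic (538.8–251.902).

286.898 million years; Paleozoic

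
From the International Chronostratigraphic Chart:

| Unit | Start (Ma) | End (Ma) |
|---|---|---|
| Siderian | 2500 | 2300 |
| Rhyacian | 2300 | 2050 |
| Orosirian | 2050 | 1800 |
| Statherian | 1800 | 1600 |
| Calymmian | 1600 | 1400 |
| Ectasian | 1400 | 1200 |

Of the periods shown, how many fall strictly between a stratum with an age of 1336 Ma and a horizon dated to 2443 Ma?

2443 Ma sits inside the Siderian (2500–2300) and 1336 Ma inside the Ectasian (1400–1200); neither of those is wholly between the two dates.
The listed periods lying completely between them are Rhyacian, Orosirian, Statherian, Calymmian — 4 in all.

4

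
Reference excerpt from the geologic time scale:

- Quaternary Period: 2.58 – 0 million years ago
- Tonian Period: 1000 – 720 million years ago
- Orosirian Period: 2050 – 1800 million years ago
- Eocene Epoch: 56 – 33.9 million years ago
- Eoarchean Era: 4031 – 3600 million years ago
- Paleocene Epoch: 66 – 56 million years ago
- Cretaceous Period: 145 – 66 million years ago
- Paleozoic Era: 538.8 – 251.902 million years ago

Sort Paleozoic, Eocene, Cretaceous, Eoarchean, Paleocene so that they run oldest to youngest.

Eoarchean, Paleozoic, Cretaceous, Paleocene, Eocene

Sorting by start age (descending Ma, since larger Ma = older): Eoarchean start 4031, Paleozoic start 538.8, Cretaceous start 145, Paleocene start 66, Eocene start 56.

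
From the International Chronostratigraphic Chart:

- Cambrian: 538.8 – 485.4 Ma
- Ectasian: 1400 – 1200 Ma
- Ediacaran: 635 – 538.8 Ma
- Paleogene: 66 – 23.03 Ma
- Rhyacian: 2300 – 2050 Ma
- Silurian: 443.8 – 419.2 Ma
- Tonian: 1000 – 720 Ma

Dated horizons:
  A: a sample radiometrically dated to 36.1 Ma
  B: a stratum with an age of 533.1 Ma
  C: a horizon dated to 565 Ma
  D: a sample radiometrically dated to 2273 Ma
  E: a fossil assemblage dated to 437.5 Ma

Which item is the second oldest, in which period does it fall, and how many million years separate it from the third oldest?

Larger Ma means older, so oldest first: D 2273 > C 565 > B 533.1 > E 437.5 > A 36.1.
Counting 2 along gives C (565 Ma); the excerpt puts that inside the Ediacaran, 635–538.8 Ma.
Next in line is B (533.1 Ma), and 565 − 533.1 = 31.9 Myr.

C, in the Ediacaran; 31.9 million years to B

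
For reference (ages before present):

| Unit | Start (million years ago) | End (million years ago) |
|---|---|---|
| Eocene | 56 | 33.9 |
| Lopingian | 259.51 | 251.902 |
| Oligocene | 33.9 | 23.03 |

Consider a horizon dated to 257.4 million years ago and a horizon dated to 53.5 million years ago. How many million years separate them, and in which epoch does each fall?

Elapsed time: 257.4 − 53.5 = 203.9 Myr.
257.4 Ma lies within 259.51–251.902 Ma: Lopingian.
53.5 Ma lies within 56–33.9 Ma: Eocene.

203.9 million years apart; the first in the Lopingian, the second in the Eocene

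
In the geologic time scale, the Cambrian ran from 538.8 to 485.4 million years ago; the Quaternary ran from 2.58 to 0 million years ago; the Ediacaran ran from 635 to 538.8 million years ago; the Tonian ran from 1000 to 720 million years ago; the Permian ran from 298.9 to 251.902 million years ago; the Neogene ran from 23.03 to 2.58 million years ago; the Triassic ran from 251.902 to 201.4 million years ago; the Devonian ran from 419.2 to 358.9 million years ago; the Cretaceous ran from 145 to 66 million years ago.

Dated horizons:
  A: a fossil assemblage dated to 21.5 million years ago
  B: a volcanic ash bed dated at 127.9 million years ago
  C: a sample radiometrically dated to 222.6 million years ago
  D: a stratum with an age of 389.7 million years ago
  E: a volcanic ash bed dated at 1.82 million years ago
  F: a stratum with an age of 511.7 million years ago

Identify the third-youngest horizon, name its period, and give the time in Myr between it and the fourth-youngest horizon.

Smaller Ma means younger, so youngest first: E 1.82 < A 21.5 < B 127.9 < C 222.6 < D 389.7 < F 511.7.
Counting 3 along gives B (127.9 Ma); the excerpt puts that inside the Cretaceous, 145–66 Ma.
Next in line is C (222.6 Ma), and 222.6 − 127.9 = 94.7 Myr.

B, in the Cretaceous; 94.7 million years to C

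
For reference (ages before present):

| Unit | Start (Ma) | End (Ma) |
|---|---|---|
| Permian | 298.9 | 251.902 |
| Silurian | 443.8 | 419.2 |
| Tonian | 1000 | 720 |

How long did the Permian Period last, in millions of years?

298.9 − 251.902 = 46.998 million years.

46.998 million years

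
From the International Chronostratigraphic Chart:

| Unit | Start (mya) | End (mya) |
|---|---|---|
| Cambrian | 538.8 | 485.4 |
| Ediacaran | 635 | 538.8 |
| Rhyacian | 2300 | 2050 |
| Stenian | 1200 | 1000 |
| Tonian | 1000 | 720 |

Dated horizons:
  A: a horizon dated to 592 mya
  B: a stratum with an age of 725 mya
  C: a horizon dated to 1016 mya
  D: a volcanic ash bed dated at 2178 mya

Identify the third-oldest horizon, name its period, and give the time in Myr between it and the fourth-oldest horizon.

Larger Ma means older, so oldest first: D 2178 > C 1016 > B 725 > A 592.
Counting 3 along gives B (725 Ma); the excerpt puts that inside the Tonian, 1000–720 Ma.
Next in line is A (592 Ma), and 725 − 592 = 133 Myr.

B, in the Tonian; 133 million years to A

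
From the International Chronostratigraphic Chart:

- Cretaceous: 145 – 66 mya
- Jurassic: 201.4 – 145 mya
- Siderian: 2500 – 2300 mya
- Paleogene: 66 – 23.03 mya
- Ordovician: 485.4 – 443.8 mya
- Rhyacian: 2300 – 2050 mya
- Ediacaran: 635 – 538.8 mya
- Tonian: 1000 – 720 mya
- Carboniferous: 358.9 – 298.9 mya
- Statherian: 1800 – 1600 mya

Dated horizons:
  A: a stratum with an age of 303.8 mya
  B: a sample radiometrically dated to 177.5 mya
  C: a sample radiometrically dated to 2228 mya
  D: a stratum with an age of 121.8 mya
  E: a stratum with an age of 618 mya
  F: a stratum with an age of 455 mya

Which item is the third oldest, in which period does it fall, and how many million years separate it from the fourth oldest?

F, in the Ordovician; 151.2 million years to A

Larger Ma means older, so oldest first: C 2228 > E 618 > F 455 > A 303.8 > B 177.5 > D 121.8.
Counting 3 along gives F (455 Ma); the excerpt puts that inside the Ordovician, 485.4–443.8 Ma.
Next in line is A (303.8 Ma), and 455 − 303.8 = 151.2 Myr.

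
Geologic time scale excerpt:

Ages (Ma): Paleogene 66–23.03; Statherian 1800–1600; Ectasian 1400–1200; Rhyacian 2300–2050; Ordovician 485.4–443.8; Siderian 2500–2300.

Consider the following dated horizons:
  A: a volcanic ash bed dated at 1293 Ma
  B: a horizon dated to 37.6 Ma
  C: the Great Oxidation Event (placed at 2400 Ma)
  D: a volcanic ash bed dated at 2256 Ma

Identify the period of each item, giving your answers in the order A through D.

A — Ectasian; B — Paleogene; C — Siderian; D — Rhyacian

A: 1293 Ma lies in 1400–1200 Ma, so Ectasian.
B: 37.6 Ma lies in 66–23.03 Ma, so Paleogene.
C: 2400 Ma lies in 2500–2300 Ma, so Siderian.
D: 2256 Ma lies in 2300–2050 Ma, so Rhyacian.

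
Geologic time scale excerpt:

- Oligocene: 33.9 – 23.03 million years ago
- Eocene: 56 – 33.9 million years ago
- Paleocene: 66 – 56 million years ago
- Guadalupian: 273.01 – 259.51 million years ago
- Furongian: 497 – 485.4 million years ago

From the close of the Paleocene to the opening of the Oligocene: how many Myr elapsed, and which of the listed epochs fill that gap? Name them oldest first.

22.1 million years; Eocene

End of Paleocene = 56 Ma; start of Oligocene = 33.9 Ma.
Gap = 56 − 33.9 = 22.1 Myr.
Epochs wholly inside 56–33.9 Ma: Eocene (56–33.9).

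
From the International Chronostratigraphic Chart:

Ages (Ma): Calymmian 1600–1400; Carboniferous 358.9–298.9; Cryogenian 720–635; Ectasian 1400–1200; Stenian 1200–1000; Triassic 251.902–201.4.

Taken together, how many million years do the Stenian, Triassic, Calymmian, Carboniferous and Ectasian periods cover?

710.502 million years

Duration is start − end for each: (1200 − 1000) + (251.902 − 201.4) + (1600 − 1400) + (358.9 − 298.9) + (1400 − 1200).
That is 200 + 50.502 + 200 + 60 + 200, which totals 710.502 million years.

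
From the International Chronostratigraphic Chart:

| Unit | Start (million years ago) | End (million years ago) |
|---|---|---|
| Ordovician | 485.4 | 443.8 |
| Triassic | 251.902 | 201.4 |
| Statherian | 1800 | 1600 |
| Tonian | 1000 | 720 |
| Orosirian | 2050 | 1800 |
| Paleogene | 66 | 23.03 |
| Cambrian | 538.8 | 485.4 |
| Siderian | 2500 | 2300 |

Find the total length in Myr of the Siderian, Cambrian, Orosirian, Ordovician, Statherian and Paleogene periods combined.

Duration is start − end for each: (2500 − 2300) + (538.8 − 485.4) + (2050 − 1800) + (485.4 − 443.8) + (1800 − 1600) + (66 − 23.03).
That is 200 + 53.4 + 250 + 41.6 + 200 + 42.97, which totals 787.97 million years.

787.97 million years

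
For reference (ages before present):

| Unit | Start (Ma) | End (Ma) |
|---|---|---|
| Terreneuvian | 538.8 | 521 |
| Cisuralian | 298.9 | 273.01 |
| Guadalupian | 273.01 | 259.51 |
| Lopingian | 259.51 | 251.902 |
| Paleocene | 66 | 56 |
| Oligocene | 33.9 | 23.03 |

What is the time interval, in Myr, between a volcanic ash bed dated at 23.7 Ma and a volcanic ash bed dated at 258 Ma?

258 − 23.7 = 234.3 million years.

234.3 million years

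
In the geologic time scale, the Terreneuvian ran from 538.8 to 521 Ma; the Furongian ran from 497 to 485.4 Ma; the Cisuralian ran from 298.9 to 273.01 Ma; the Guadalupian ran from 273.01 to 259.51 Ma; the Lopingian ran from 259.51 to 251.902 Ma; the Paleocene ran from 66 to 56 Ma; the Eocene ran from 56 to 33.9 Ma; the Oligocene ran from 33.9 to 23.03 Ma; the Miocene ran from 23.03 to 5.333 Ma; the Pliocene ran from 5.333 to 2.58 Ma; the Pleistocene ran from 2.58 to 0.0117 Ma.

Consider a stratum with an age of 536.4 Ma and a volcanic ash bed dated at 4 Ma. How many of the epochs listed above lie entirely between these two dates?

8

The older date is 536.4 Ma and the younger is 4 Ma.
Epochs with start < 536.4 and end > 4 Ma: Furongian (497–485.4), Cisuralian (298.9–273.01), Guadalupian (273.01–259.51), Lopingian (259.51–251.902), Paleocene (66–56), Eocene (56–33.9), Oligocene (33.9–23.03), Miocene (23.03–5.333).
That is 8 complete epochs.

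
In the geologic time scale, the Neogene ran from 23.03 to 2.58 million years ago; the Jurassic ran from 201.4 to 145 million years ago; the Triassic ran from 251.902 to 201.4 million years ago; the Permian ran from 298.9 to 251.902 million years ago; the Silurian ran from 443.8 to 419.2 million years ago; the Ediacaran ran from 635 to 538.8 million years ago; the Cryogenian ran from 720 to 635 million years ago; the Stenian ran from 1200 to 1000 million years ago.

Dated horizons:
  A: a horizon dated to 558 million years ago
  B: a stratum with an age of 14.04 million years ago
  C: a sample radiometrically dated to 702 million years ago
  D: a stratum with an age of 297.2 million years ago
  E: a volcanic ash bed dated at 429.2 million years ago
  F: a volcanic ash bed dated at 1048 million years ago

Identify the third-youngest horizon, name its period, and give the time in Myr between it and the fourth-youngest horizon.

Sorted youngest-first by Ma: B (14.04), D (297.2), E (429.2), A (558), C (702), F (1048).
The third youngest is E at 429.2 Ma, which lies in 443.8–419.2 Ma: the Silurian.
The fourth youngest is A at 558 Ma; separation = |429.2 − 558| = 128.8 Myr.

E, in the Silurian; 128.8 million years to A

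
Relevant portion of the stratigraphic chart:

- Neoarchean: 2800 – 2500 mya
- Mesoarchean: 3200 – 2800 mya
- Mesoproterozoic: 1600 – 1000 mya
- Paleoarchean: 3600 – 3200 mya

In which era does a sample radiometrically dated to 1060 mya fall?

1060 Ma lies between 1600 and 1000 Ma, so it falls in the Mesoproterozoic.

Mesoproterozoic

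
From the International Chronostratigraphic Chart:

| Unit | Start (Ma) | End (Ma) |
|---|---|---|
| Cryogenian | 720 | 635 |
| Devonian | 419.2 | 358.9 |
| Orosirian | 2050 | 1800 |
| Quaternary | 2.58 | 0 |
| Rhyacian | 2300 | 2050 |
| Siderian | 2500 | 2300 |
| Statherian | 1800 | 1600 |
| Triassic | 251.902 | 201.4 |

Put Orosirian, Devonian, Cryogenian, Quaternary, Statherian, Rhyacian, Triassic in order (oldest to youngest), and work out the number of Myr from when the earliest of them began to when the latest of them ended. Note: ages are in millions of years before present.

Rhyacian, Orosirian, Statherian, Cryogenian, Devonian, Triassic, Quaternary; total span 2300 Myr

From the excerpt: Orosirian 2050–1800; Devonian 419.2–358.9; Cryogenian 720–635; Quaternary 2.58–0; Statherian 1800–1600; Rhyacian 2300–2050; Triassic 251.902–201.4 (Ma).
Larger Ma is earlier, so the oldest is Rhyacian and the youngest is Quaternary; oldest to youngest: Rhyacian, Orosirian, Statherian, Cryogenian, Devonian, Triassic, Quaternary.
Oldest start 2300 minus youngest end 0 gives 2300 Myr overall.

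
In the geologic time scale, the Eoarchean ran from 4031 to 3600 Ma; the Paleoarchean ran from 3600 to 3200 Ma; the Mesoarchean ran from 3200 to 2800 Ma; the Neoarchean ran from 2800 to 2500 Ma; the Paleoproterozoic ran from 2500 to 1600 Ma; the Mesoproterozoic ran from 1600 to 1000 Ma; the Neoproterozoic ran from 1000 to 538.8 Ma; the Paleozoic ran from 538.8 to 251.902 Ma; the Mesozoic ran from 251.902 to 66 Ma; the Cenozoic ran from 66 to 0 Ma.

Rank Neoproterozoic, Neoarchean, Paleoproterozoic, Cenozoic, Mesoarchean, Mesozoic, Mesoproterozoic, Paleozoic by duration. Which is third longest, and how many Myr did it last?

Neoproterozoic, 461.2 million years

Durations: Neoproterozoic 461.2; Neoarchean 300; Paleoproterozoic 900; Cenozoic 66; Mesoarchean 400; Mesozoic 185.902; Mesoproterozoic 600; Paleozoic 286.898 Myr.
Sorted longest-first: Paleoproterozoic (900), Mesoproterozoic (600), Neoproterozoic (461.2), Mesoarchean (400), Neoarchean (300), Paleozoic (286.898), Mesozoic (185.902), Cenozoic (66).
The third longest is Neoproterozoic at 461.2 Myr.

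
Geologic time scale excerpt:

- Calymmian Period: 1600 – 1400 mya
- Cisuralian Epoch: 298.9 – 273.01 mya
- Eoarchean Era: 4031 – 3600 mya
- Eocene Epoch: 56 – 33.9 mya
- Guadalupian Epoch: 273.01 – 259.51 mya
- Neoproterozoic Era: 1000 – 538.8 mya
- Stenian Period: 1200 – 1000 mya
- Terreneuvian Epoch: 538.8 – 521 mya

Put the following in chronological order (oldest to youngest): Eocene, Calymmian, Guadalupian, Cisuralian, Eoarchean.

Eoarchean → Calymmian → Cisuralian → Guadalupian → Eocene

The oldest of these is Eoarchean (starts 4031 Ma) and the youngest is Eocene (ends 33.9 Ma).
In between, by decreasing start age: Calymmian (1600), Cisuralian (298.9), Guadalupian (273.01).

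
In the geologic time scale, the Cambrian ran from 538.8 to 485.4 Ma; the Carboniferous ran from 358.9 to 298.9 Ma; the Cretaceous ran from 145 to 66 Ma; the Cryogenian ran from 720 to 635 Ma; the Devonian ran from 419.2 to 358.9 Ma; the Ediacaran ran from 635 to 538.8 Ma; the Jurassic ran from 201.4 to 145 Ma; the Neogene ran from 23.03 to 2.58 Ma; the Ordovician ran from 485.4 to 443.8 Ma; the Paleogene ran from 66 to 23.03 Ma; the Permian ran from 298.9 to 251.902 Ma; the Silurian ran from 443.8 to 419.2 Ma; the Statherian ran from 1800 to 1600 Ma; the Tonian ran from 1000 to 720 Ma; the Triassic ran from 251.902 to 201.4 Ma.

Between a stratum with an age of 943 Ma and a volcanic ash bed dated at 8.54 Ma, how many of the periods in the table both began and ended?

943 Ma sits inside the Tonian (1000–720) and 8.54 Ma inside the Neogene (23.03–2.58); neither of those is wholly between the two dates.
The listed periods lying completely between them are Cryogenian, Ediacaran, Cambrian, Ordovician, Silurian, Devonian, Carboniferous, Permian, Triassic, Jurassic, Cretaceous, Paleogene — 12 in all.

12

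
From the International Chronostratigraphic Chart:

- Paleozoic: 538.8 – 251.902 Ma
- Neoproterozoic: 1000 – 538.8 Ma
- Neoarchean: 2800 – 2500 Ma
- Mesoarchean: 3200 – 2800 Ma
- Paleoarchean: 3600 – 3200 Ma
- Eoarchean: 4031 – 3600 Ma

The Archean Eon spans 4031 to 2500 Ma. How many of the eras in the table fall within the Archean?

Eras inside 4031–2500 Ma: Eoarchean, Paleoarchean, Mesoarchean, Neoarchean — 4 in total.

4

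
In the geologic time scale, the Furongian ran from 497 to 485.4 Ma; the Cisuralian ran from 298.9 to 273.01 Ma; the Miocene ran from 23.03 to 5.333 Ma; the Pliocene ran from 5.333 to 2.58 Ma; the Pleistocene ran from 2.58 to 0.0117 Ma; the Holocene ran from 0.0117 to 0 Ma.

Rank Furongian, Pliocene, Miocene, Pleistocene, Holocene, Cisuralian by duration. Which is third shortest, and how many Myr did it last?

Durations: Furongian 11.6; Pliocene 2.753; Miocene 17.697; Pleistocene 2.5683; Holocene 0.0117; Cisuralian 25.89 Myr.
Sorted shortest-first: Holocene (0.0117), Pleistocene (2.5683), Pliocene (2.753), Furongian (11.6), Miocene (17.697), Cisuralian (25.89).
The third shortest is Pliocene at 2.753 Myr.

Pliocene, 2.753 million years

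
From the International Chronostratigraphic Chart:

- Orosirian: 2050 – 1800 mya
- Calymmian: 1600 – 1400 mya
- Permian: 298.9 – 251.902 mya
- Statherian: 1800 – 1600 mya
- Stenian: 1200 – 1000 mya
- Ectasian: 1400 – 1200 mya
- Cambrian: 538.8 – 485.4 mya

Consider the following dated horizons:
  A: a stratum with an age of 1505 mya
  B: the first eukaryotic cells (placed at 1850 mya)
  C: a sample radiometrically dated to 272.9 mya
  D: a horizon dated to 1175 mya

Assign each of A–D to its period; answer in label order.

A: 1505 Ma lies in 1600–1400 Ma, so Calymmian.
B: 1850 Ma lies in 2050–1800 Ma, so Orosirian.
C: 272.9 Ma lies in 298.9–251.902 Ma, so Permian.
D: 1175 Ma lies in 1200–1000 Ma, so Stenian.

A — Calymmian; B — Orosirian; C — Permian; D — Stenian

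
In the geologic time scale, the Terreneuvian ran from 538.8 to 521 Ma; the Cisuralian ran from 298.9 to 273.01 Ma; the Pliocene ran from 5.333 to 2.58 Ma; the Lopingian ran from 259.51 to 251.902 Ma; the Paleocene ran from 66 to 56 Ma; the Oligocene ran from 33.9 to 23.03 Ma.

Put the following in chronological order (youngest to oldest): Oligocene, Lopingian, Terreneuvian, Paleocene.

Oligocene, Paleocene, Lopingian, Terreneuvian

Read off each span (Ma): Oligocene 33.9–23.03; Lopingian 259.51–251.902; Terreneuvian 538.8–521; Paleocene 66–56.
Larger Ma is older, so oldest→youngest is Terreneuvian, Lopingian, Paleocene, Oligocene; reverse it for youngest→oldest.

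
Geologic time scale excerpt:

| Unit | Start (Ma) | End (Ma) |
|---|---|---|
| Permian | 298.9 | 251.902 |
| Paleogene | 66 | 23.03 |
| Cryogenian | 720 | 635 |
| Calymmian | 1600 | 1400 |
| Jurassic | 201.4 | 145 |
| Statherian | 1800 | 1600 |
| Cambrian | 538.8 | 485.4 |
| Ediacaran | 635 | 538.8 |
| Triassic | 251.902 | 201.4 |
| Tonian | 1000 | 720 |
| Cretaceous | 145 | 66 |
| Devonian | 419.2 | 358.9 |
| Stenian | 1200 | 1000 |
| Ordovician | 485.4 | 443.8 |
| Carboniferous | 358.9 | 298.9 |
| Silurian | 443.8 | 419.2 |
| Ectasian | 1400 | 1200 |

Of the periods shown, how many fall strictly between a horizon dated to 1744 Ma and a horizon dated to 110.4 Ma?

The older date is 1744 Ma and the younger is 110.4 Ma.
Periods with start < 1744 and end > 110.4 Ma: Calymmian (1600–1400), Ectasian (1400–1200), Stenian (1200–1000), Tonian (1000–720), Cryogenian (720–635), Ediacaran (635–538.8), Cambrian (538.8–485.4), Ordovician (485.4–443.8), Silurian (443.8–419.2), Devonian (419.2–358.9), Carboniferous (358.9–298.9), Permian (298.9–251.902), Triassic (251.902–201.4), Jurassic (201.4–145).
That is 14 complete periods.

14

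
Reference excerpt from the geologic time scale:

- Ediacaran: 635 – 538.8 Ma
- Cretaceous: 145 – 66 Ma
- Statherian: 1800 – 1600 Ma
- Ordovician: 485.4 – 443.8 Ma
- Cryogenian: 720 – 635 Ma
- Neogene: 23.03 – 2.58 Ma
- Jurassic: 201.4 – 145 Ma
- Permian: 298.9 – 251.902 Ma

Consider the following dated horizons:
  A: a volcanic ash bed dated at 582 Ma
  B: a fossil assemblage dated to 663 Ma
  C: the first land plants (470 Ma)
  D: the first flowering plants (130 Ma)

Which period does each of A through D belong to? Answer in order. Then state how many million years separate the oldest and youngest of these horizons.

A — Ediacaran; B — Cryogenian; C — Ordovician; D — Cretaceous; span 533 million years

A: 582 Ma lies in 635–538.8 Ma, so Ediacaran.
B: 663 Ma lies in 720–635 Ma, so Cryogenian.
C: 470 Ma lies in 485.4–443.8 Ma, so Ordovician.
D: 130 Ma lies in 145–66 Ma, so Cretaceous.
Oldest = 663 Ma, youngest = 130 Ma → span 533 Myr.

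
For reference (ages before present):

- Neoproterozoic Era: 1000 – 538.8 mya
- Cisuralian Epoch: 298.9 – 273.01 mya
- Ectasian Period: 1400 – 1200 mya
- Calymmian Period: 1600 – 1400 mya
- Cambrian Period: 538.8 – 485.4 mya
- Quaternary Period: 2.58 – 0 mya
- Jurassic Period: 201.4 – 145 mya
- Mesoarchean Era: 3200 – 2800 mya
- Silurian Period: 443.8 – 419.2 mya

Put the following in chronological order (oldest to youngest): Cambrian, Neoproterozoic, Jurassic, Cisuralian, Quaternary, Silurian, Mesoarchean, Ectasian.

The oldest of these is Mesoarchean (starts 3200 Ma) and the youngest is Quaternary (ends 0 Ma).
In between, by decreasing start age: Ectasian (1400), Neoproterozoic (1000), Cambrian (538.8), Silurian (443.8), Cisuralian (298.9), Jurassic (201.4).

Mesoarchean, Ectasian, Neoproterozoic, Cambrian, Silurian, Cisuralian, Jurassic, Quaternary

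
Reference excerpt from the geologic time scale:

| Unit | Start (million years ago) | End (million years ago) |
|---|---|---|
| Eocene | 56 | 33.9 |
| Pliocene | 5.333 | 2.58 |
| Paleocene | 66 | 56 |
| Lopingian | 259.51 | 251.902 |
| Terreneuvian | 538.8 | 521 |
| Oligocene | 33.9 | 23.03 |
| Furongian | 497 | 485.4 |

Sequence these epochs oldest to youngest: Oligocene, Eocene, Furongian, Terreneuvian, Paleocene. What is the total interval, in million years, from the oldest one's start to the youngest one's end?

From the excerpt: Oligocene 33.9–23.03; Eocene 56–33.9; Furongian 497–485.4; Terreneuvian 538.8–521; Paleocene 66–56 (Ma).
Larger Ma is earlier, so the oldest is Terreneuvian and the youngest is Oligocene; oldest to youngest: Terreneuvian, Furongian, Paleocene, Eocene, Oligocene.
Oldest start 538.8 minus youngest end 23.03 gives 515.77 Myr overall.

Terreneuvian, Furongian, Paleocene, Eocene, Oligocene; total span 515.77 Myr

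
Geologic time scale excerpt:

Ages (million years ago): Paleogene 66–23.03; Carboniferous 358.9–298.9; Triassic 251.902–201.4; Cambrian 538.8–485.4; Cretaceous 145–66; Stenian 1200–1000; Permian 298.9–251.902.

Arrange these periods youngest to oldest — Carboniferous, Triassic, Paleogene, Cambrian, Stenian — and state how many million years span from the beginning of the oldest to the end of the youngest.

From the excerpt: Carboniferous 358.9–298.9; Triassic 251.902–201.4; Paleogene 66–23.03; Cambrian 538.8–485.4; Stenian 1200–1000 (Ma).
Larger Ma is earlier, so the oldest is Stenian and the youngest is Paleogene; youngest to oldest: Paleogene, Triassic, Carboniferous, Cambrian, Stenian.
Oldest start 1200 minus youngest end 23.03 gives 1176.97 Myr overall.

Paleogene → Triassic → Carboniferous → Cambrian → Stenian; total span 1176.97 Myr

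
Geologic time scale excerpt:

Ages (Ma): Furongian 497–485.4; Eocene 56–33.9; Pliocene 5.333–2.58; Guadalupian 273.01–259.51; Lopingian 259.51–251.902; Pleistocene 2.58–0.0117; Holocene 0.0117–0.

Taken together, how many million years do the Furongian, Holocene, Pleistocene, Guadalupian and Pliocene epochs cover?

Each duration: Furongian = 11.6; Holocene = 0.0117; Pleistocene = 2.5683; Guadalupian = 13.5; Pliocene = 2.753.
Sum: 11.6 + 0.0117 + 2.5683 + 13.5 + 2.753 = 30.433 Myr.

30.433 million years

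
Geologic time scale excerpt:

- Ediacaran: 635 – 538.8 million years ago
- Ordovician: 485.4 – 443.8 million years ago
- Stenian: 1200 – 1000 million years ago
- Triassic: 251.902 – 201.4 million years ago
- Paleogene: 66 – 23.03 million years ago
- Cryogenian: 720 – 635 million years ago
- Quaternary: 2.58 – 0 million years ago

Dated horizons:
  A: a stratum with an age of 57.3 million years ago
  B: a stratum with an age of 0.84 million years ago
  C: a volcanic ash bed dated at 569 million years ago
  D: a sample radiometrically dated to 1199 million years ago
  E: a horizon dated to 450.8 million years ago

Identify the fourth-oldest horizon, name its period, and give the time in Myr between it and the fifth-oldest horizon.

Sorted oldest-first by Ma: D (1199), C (569), E (450.8), A (57.3), B (0.84).
The fourth oldest is A at 57.3 Ma, which lies in 66–23.03 Ma: the Paleogene.
The fifth oldest is B at 0.84 Ma; separation = |57.3 − 0.84| = 56.46 Myr.

A, in the Paleogene; 56.46 million years to B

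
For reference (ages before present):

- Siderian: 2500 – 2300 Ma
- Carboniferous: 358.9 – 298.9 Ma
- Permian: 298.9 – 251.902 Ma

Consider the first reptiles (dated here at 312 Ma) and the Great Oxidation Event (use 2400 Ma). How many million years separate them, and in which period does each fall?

Elapsed time: 2400 − 312 = 2088 Myr.
312 Ma lies within 358.9–298.9 Ma: Carboniferous.
2400 Ma lies within 2500–2300 Ma: Siderian.

2088 million years apart; the first in the Carboniferous, the second in the Siderian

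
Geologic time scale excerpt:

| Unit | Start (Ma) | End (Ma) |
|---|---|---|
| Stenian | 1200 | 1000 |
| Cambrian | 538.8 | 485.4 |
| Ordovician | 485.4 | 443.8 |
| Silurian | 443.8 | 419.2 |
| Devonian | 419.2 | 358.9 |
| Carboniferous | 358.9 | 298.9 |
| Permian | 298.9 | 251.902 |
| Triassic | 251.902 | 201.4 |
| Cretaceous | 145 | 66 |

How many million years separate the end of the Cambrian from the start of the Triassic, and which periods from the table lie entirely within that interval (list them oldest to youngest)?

233.498 million years; Ordovician, Silurian, Devonian, Carboniferous, Permian

End of Cambrian = 485.4 Ma; start of Triassic = 251.902 Ma.
Gap = 485.4 − 251.902 = 233.498 Myr.
Periods wholly inside 485.4–251.902 Ma: Ordovician (485.4–443.8), Silurian (443.8–419.2), Devonian (419.2–358.9), Carboniferous (358.9–298.9), Permian (298.9–251.902).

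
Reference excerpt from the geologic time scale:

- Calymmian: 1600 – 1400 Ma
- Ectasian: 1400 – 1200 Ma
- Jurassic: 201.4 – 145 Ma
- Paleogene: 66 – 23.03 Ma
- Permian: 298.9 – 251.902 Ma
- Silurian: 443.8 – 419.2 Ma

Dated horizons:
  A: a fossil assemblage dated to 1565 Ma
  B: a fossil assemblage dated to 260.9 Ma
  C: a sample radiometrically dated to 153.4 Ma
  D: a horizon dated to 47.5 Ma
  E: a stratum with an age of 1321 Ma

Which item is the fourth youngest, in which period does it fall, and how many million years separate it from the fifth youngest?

Smaller Ma means younger, so youngest first: D 47.5 < C 153.4 < B 260.9 < E 1321 < A 1565.
Counting 4 along gives E (1321 Ma); the excerpt puts that inside the Ectasian, 1400–1200 Ma.
Next in line is A (1565 Ma), and 1565 − 1321 = 244 Myr.

E, in the Ectasian; 244 million years to A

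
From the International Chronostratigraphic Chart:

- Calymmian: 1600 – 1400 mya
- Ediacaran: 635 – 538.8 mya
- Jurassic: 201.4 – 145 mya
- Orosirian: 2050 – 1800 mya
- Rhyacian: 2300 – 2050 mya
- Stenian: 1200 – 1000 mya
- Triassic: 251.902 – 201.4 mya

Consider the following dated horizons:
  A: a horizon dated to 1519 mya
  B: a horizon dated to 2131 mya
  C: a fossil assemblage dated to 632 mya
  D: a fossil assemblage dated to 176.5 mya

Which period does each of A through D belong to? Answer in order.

A — Calymmian; B — Rhyacian; C — Ediacaran; D — Jurassic

Match each age against the start–end ranges in the excerpt: A = 1519 Ma → Calymmian (1600–1400); B = 2131 Ma → Rhyacian (2300–2050); C = 632 Ma → Ediacaran (635–538.8); D = 176.5 Ma → Jurassic (201.4–145).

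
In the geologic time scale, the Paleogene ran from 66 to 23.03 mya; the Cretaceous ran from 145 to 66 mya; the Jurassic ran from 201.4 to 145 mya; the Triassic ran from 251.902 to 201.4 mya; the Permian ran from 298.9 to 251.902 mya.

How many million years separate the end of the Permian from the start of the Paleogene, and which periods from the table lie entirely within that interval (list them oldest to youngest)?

185.902 million years; Triassic, Jurassic, Cretaceous

End of Permian = 251.902 Ma; start of Paleogene = 66 Ma.
Gap = 251.902 − 66 = 185.902 Myr.
Periods wholly inside 251.902–66 Ma: Triassic (251.902–201.4), Jurassic (201.4–145), Cretaceous (145–66).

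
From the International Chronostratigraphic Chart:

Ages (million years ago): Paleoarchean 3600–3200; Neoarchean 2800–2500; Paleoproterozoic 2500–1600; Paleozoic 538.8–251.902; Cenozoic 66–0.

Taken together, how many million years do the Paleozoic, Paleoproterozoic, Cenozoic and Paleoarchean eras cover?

1652.898 million years

Duration is start − end for each: (538.8 − 251.902) + (2500 − 1600) + (66 − 0) + (3600 − 3200).
That is 286.898 + 900 + 66 + 400, which totals 1652.898 million years.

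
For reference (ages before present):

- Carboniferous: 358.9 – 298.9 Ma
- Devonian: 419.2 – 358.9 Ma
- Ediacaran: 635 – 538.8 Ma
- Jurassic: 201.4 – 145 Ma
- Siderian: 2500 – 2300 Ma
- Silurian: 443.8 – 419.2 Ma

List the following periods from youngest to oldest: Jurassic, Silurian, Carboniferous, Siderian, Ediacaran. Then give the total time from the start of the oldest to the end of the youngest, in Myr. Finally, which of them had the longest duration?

Start ages (Ma): Siderian 2500, Ediacaran 635, Silurian 443.8, Carboniferous 358.9, Jurassic 201.4.
Ordered youngest to oldest: Jurassic, Carboniferous, Silurian, Ediacaran, Siderian.
Span = 2500 − 145 = 2355 Myr.
Durations: Carboniferous 60, Silurian 24.6, Ediacaran 96.2, Jurassic 56.4, Siderian 200 → longest is Siderian (200 Myr).

Jurassic, Carboniferous, Silurian, Ediacaran, Siderian; total span 2355 Myr; longest is Siderian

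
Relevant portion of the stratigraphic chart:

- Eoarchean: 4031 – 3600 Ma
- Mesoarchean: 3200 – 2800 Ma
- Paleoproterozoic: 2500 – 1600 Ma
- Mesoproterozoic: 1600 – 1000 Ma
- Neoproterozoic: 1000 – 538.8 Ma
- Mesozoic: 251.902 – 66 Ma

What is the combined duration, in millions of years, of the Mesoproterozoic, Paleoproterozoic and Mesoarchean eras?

1900 million years

Each duration: Mesoproterozoic = 600; Paleoproterozoic = 900; Mesoarchean = 400.
Sum: 600 + 900 + 400 = 1900 Myr.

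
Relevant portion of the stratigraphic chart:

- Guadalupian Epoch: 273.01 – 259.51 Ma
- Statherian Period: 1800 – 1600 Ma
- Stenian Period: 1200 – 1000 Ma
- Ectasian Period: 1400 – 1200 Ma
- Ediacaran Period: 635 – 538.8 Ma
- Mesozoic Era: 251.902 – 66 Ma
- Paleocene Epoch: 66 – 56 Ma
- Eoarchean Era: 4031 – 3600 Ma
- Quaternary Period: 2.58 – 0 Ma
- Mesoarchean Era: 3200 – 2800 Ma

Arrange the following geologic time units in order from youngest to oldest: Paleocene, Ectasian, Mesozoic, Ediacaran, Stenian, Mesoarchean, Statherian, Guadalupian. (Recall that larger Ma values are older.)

Paleocene, Mesozoic, Guadalupian, Ediacaran, Stenian, Ectasian, Statherian, Mesoarchean

Sorting by start age (ascending Ma, since larger Ma = older): Paleocene start 66, Mesozoic start 251.902, Guadalupian start 273.01, Ediacaran start 635, Stenian start 1200, Ectasian start 1400, Statherian start 1800, Mesoarchean start 3200.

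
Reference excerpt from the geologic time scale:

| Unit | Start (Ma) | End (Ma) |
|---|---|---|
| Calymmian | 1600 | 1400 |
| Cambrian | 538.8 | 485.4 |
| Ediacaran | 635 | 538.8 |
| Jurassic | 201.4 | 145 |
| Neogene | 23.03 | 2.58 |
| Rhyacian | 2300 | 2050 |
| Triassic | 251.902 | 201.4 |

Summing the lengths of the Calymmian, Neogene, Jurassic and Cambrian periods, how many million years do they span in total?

330.25 million years

Duration is start − end for each: (1600 − 1400) + (23.03 − 2.58) + (201.4 − 145) + (538.8 − 485.4).
That is 200 + 20.45 + 56.4 + 53.4, which totals 330.25 million years.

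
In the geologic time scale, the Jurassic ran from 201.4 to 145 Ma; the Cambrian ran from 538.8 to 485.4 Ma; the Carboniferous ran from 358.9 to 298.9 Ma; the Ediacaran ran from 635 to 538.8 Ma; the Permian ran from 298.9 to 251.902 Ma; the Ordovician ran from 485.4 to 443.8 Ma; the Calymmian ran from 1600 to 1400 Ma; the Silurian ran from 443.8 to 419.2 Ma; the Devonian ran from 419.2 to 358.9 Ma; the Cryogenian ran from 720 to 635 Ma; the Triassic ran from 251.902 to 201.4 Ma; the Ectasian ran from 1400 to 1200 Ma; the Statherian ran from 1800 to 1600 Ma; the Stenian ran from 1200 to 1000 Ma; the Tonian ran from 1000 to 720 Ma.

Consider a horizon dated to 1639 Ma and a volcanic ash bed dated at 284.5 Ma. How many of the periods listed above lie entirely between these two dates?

11

1639 Ma sits inside the Statherian (1800–1600) and 284.5 Ma inside the Permian (298.9–251.902); neither of those is wholly between the two dates.
The listed periods lying completely between them are Calymmian, Ectasian, Stenian, Tonian, Cryogenian, Ediacaran, Cambrian, Ordovician, Silurian, Devonian, Carboniferous — 11 in all.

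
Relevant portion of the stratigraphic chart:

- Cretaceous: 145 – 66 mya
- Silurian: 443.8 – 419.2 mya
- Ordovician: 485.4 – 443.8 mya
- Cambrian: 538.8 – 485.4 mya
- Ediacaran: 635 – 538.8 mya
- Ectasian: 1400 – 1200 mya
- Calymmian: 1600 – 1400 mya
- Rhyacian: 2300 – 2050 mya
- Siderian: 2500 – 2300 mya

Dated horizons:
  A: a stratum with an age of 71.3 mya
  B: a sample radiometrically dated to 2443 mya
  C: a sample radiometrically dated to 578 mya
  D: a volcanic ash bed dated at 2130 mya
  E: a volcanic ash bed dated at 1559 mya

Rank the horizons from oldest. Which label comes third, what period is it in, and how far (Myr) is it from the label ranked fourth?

E, in the Calymmian; 981 million years to C

Sorted oldest-first by Ma: B (2443), D (2130), E (1559), C (578), A (71.3).
The third oldest is E at 1559 Ma, which lies in 1600–1400 Ma: the Calymmian.
The fourth oldest is C at 578 Ma; separation = |1559 − 578| = 981 Myr.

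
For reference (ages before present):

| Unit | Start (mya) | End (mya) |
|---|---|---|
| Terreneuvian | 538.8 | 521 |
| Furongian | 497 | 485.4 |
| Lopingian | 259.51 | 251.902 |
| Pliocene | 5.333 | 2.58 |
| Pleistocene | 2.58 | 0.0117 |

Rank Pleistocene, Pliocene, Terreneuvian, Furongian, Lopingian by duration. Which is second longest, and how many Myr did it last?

Durations: Pleistocene 2.5683; Pliocene 2.753; Terreneuvian 17.8; Furongian 11.6; Lopingian 7.608 Myr.
Sorted longest-first: Terreneuvian (17.8), Furongian (11.6), Lopingian (7.608), Pliocene (2.753), Pleistocene (2.5683).
The second longest is Furongian at 11.6 Myr.

Furongian, 11.6 million years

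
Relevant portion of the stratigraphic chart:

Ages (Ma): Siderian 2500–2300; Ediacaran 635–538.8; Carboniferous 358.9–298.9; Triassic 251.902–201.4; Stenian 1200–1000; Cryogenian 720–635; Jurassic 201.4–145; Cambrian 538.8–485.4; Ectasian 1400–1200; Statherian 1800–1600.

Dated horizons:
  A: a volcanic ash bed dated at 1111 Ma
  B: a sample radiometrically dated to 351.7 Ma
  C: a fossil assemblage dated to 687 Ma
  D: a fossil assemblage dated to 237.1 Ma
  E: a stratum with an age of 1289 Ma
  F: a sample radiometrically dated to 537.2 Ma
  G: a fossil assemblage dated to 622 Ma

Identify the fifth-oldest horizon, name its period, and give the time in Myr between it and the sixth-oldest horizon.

Sorted oldest-first by Ma: E (1289), A (1111), C (687), G (622), F (537.2), B (351.7), D (237.1).
The fifth oldest is F at 537.2 Ma, which lies in 538.8–485.4 Ma: the Cambrian.
The sixth oldest is B at 351.7 Ma; separation = |537.2 − 351.7| = 185.5 Myr.

F, in the Cambrian; 185.5 million years to B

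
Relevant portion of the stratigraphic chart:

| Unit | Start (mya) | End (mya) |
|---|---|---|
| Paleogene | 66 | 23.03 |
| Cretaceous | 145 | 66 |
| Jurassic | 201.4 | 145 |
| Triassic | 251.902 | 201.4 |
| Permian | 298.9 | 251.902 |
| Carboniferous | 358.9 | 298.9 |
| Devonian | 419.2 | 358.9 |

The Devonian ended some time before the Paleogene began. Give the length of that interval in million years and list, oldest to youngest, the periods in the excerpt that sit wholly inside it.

292.9 million years; Carboniferous, Permian, Triassic, Jurassic, Cretaceous

End of Devonian = 358.9 Ma; start of Paleogene = 66 Ma.
Gap = 358.9 − 66 = 292.9 Myr.
Periods wholly inside 358.9–66 Ma: Carboniferous (358.9–298.9), Permian (298.9–251.902), Triassic (251.902–201.4), Jurassic (201.4–145), Cretaceous (145–66).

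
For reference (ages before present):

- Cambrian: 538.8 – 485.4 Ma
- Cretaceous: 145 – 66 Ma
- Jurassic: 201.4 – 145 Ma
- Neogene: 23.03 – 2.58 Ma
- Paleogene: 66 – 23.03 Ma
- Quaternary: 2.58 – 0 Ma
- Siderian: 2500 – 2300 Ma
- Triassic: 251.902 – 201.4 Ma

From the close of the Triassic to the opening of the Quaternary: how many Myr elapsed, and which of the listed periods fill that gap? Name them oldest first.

The Triassic closes at 201.4 Ma and the Quaternary opens at 2.58 Ma, so the interval is 201.4 − 2.58 = 198.82 Myr.
A period fits inside if it starts at or after 201.4 Ma and ends at or before 2.58 Ma; oldest first that gives Jurassic, Cretaceous, Paleogene, Neogene.

198.82 million years; Jurassic, Cretaceous, Paleogene, Neogene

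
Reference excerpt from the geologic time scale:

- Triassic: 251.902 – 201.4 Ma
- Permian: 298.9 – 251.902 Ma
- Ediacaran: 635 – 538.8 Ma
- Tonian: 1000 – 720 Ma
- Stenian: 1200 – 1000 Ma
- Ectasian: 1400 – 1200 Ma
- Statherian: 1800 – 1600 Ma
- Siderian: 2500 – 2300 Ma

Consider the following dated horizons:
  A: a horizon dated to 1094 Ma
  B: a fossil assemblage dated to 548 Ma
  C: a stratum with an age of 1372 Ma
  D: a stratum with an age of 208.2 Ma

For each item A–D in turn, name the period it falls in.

Match each age against the start–end ranges in the excerpt: A = 1094 Ma → Stenian (1200–1000); B = 548 Ma → Ediacaran (635–538.8); C = 1372 Ma → Ectasian (1400–1200); D = 208.2 Ma → Triassic (251.902–201.4).

A — Stenian; B — Ediacaran; C — Ectasian; D — Triassic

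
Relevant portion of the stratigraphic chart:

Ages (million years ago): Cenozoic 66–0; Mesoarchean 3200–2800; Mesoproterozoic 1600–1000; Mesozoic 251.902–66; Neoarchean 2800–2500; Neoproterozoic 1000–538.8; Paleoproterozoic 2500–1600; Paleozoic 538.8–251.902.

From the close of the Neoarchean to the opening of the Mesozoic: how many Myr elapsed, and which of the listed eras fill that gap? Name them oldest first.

2248.098 million years; Paleoproterozoic, Mesoproterozoic, Neoproterozoic, Paleozoic

End of Neoarchean = 2500 Ma; start of Mesozoic = 251.902 Ma.
Gap = 2500 − 251.902 = 2248.098 Myr.
Eras wholly inside 2500–251.902 Ma: Paleoproterozoic (2500–1600), Mesoproterozoic (1600–1000), Neoproterozoic (1000–538.8), Paleozoic (538.8–251.902).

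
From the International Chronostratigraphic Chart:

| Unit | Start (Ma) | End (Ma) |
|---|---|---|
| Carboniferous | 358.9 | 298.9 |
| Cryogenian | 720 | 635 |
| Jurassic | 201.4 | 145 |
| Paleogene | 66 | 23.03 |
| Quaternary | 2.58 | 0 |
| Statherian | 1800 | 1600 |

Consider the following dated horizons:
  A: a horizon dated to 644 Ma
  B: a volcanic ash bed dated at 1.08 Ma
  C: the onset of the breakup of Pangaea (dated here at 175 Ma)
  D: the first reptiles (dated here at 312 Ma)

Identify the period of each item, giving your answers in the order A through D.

A — Cryogenian; B — Quaternary; C — Jurassic; D — Carboniferous

Match each age against the start–end ranges in the excerpt: A = 644 Ma → Cryogenian (720–635); B = 1.08 Ma → Quaternary (2.58–0); C = 175 Ma → Jurassic (201.4–145); D = 312 Ma → Carboniferous (358.9–298.9).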